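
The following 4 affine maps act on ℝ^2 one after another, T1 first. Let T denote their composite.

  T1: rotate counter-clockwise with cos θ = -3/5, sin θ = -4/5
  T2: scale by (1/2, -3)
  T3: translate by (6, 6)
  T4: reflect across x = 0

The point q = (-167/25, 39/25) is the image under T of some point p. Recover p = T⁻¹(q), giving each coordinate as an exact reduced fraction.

p = (-2, 1/5)

T1 = [-3/5 4/5 0; -4/5 -3/5 0; 0 0 1]
T2·T1 = [-3/10 2/5 0; 12/5 9/5 0; 0 0 1]
T3·…·T1 = [-3/10 2/5 6; 12/5 9/5 6; 0 0 1]
T4·…·T1 = [3/10 -2/5 -6; 12/5 9/5 6; 0 0 1]
det M = 3/2; M⁻¹ = [6/5 4/15 28/5; -8/5 1/5 -54/5; 0 0 1]
M⁻¹ · (-167/25, 39/25)ᵀ = (-2, 1/5)ᵀ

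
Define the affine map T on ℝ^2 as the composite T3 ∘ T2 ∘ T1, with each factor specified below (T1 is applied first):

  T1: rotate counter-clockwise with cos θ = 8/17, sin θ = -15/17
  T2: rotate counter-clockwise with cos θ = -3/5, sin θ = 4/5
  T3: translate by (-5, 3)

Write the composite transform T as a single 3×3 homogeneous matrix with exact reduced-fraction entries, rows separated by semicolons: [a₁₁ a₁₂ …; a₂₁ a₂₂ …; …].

T = [36/85 -77/85 -5; 77/85 36/85 3; 0 0 1]

T1 = [8/17 15/17 0; -15/17 8/17 0; 0 0 1]
T2·T1 = [36/85 -77/85 0; 77/85 36/85 0; 0 0 1]
T3·…·T1 = [36/85 -77/85 -5; 77/85 36/85 3; 0 0 1]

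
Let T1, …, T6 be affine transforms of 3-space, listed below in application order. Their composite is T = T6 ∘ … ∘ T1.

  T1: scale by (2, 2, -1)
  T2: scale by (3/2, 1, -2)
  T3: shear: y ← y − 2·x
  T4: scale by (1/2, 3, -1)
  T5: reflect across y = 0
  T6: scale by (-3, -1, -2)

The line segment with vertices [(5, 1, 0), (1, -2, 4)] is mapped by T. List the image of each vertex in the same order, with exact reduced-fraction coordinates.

T1 scale by (2, 2, -1): (5, 1, 0) → (10, 2, 0); (1, -2, 4) → (2, -4, -4)
T2 scale by (3/2, 1, -2): (10, 2, 0) → (15, 2, 0); (2, -4, -4) → (3, -4, 8)
T3 shear: y ← y − 2·x: (15, 2, 0) → (15, -28, 0); (3, -4, 8) → (3, -10, 8)
T4 scale by (1/2, 3, -1): (15, -28, 0) → (15/2, -84, 0); (3, -10, 8) → (3/2, -30, -8)
T5 reflect across y = 0: (15/2, -84, 0) → (15/2, 84, 0); (3/2, -30, -8) → (3/2, 30, -8)
T6 scale by (-3, -1, -2): (15/2, 84, 0) → (-45/2, -84, 0); (3/2, 30, -8) → (-9/2, -30, 16)

image vertices: (-45/2, -84, 0), (-9/2, -30, 16)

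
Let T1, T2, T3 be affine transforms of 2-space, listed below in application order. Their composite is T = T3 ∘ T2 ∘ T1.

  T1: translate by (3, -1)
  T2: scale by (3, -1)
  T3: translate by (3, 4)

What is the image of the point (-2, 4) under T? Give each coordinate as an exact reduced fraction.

T(p) = (6, 1)

T1 translate by (3, -1): (-2, 4) → (1, 3)
T2 scale by (3, -1): (1, 3) → (3, -3)
T3 translate by (3, 4): (3, -3) → (6, 1)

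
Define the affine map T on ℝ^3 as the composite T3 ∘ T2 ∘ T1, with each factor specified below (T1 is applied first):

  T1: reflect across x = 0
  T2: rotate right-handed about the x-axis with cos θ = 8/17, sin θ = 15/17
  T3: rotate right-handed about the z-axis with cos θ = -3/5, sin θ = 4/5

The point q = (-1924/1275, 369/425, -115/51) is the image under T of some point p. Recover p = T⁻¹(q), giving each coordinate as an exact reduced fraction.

p = (-8/5, -5/3, -5/3)

T1 = [-1 0 0 0; 0 1 0 0; 0 0 1 0; 0 0 0 1]
T2·T1 = [-1 0 0 0; 0 8/17 -15/17 0; 0 15/17 8/17 0; 0 0 0 1]
T3·…·T1 = [3/5 -32/85 12/17 0; -4/5 -24/85 9/17 0; 0 15/17 8/17 0; 0 0 0 1]
det M = -1; M⁻¹ = [3/5 -4/5 0 0; -32/85 -24/85 15/17 0; 12/17 9/17 8/17 0; 0 0 0 1]
M⁻¹ · (-1924/1275, 369/425, -115/51)ᵀ = (-8/5, -5/3, -5/3)ᵀ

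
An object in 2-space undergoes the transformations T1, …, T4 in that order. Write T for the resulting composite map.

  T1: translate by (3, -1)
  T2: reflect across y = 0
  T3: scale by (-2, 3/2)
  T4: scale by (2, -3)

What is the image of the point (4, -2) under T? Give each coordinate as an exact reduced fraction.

T(p) = (-28, -27/2)

T1 translate by (3, -1): (4, -2) → (7, -3)
T2 reflect across y = 0: (7, -3) → (7, 3)
T3 scale by (-2, 3/2): (7, 3) → (-14, 9/2)
T4 scale by (2, -3): (-14, 9/2) → (-28, -27/2)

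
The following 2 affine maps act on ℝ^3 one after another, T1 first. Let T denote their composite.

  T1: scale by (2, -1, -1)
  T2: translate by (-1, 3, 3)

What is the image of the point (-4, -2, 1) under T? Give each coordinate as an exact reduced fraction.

T1 scale by (2, -1, -1): (-4, -2, 1) → (-8, 2, -1)
T2 translate by (-1, 3, 3): (-8, 2, -1) → (-9, 5, 2)

T(p) = (-9, 5, 2)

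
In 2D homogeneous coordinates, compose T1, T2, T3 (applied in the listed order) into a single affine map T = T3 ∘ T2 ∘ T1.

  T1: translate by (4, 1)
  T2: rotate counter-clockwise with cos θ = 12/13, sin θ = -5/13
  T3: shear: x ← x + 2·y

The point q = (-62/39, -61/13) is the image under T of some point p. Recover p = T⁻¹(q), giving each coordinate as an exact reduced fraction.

p = (5, -7/3)

T1 = [1 0 4; 0 1 1; 0 0 1]
T2·T1 = [12/13 5/13 53/13; -5/13 12/13 -8/13; 0 0 1]
T3·…·T1 = [2/13 29/13 37/13; -5/13 12/13 -8/13; 0 0 1]
det M = 1; M⁻¹ = [12/13 -29/13 -4; 5/13 2/13 -1; 0 0 1]
M⁻¹ · (-62/39, -61/13)ᵀ = (5, -7/3)ᵀ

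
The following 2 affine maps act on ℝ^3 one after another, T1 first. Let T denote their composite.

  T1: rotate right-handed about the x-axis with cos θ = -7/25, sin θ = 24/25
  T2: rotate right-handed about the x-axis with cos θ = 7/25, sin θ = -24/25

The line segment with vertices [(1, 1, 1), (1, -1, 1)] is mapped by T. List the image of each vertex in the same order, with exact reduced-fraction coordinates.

T1 rotate right-handed about the x-axis with cos θ = -7/25, sin θ = 24/25: (1, 1, 1) → (1, -31/25, 17/25); (1, -1, 1) → (1, -17/25, -31/25)
T2 rotate right-handed about the x-axis with cos θ = 7/25, sin θ = -24/25: (1, -31/25, 17/25) → (1, 191/625, 863/625); (1, -17/25, -31/25) → (1, -863/625, 191/625)

image vertices: (1, 191/625, 863/625), (1, -863/625, 191/625)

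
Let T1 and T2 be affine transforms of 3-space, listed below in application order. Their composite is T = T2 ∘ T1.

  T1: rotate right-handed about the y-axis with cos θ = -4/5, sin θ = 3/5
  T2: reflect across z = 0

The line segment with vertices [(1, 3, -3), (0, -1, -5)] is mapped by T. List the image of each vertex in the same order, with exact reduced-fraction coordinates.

image vertices: (-13/5, 3, -9/5), (-3, -1, -4)

T1 rotate right-handed about the y-axis with cos θ = -4/5, sin θ = 3/5: (1, 3, -3) → (-13/5, 3, 9/5); (0, -1, -5) → (-3, -1, 4)
T2 reflect across z = 0: (-13/5, 3, 9/5) → (-13/5, 3, -9/5); (-3, -1, 4) → (-3, -1, -4)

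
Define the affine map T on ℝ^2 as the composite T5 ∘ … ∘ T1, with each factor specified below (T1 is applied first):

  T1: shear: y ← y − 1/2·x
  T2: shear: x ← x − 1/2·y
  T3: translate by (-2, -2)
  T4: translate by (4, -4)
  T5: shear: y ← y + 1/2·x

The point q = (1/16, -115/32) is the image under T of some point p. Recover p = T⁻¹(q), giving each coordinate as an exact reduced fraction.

T1 = [1 0 0; -1/2 1 0; 0 0 1]
T2·T1 = [5/4 -1/2 0; -1/2 1 0; 0 0 1]
T3·…·T1 = [5/4 -1/2 -2; -1/2 1 -2; 0 0 1]
T4·…·T1 = [5/4 -1/2 2; -1/2 1 -6; 0 0 1]
T5·…·T1 = [5/4 -1/2 2; 1/8 3/4 -5; 0 0 1]
det M = 1; M⁻¹ = [3/4 1/2 1; -1/8 5/4 13/2; 0 0 1]
M⁻¹ · (1/16, -115/32)ᵀ = (-3/4, 2)ᵀ

p = (-3/4, 2)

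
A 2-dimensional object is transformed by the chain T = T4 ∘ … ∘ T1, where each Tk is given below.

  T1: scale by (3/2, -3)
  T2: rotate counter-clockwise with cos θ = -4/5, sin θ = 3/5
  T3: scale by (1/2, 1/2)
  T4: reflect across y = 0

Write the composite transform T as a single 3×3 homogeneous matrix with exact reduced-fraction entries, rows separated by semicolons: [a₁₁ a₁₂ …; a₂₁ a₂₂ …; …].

T = [-3/5 9/10 0; -9/20 -6/5 0; 0 0 1]

T1 = [3/2 0 0; 0 -3 0; 0 0 1]
T2·T1 = [-6/5 9/5 0; 9/10 12/5 0; 0 0 1]
T3·…·T1 = [-3/5 9/10 0; 9/20 6/5 0; 0 0 1]
T4·…·T1 = [-3/5 9/10 0; -9/20 -6/5 0; 0 0 1]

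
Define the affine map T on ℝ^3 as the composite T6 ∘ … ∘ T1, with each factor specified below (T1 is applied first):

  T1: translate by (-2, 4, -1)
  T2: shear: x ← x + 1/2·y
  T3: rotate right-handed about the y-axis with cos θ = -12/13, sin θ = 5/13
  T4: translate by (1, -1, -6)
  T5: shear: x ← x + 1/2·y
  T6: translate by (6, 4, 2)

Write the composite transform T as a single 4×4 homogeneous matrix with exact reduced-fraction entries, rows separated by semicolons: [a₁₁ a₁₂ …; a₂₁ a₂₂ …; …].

T1 = [1 0 0 -2; 0 1 0 4; 0 0 1 -1; 0 0 0 1]
T2·T1 = [1 1/2 0 0; 0 1 0 4; 0 0 1 -1; 0 0 0 1]
T3·…·T1 = [-12/13 -6/13 5/13 -5/13; 0 1 0 4; -5/13 -5/26 -12/13 12/13; 0 0 0 1]
T4·…·T1 = [-12/13 -6/13 5/13 8/13; 0 1 0 3; -5/13 -5/26 -12/13 -66/13; 0 0 0 1]
T5·…·T1 = [-12/13 1/26 5/13 55/26; 0 1 0 3; -5/13 -5/26 -12/13 -66/13; 0 0 0 1]
T6·…·T1 = [-12/13 1/26 5/13 211/26; 0 1 0 7; -5/13 -5/26 -12/13 -40/13; 0 0 0 1]

T = [-12/13 1/26 5/13 211/26; 0 1 0 7; -5/13 -5/26 -12/13 -40/13; 0 0 0 1]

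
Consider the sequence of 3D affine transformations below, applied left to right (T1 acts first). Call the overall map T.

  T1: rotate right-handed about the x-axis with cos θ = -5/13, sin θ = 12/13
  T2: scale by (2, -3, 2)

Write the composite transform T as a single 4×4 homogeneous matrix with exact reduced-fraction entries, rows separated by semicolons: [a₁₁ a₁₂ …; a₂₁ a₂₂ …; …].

T = [2 0 0 0; 0 15/13 36/13 0; 0 24/13 -10/13 0; 0 0 0 1]

T1 = [1 0 0 0; 0 -5/13 -12/13 0; 0 12/13 -5/13 0; 0 0 0 1]
T2·T1 = [2 0 0 0; 0 15/13 36/13 0; 0 24/13 -10/13 0; 0 0 0 1]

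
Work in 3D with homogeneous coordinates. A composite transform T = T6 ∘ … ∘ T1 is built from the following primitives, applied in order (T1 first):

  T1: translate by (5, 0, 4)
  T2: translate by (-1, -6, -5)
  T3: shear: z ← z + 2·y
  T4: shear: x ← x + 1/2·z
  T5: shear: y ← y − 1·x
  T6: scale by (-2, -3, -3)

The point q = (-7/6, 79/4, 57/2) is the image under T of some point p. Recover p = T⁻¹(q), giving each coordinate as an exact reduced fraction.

p = (4/3, 0, 7/2)

T1 = [1 0 0 5; 0 1 0 0; 0 0 1 4; 0 0 0 1]
T2·T1 = [1 0 0 4; 0 1 0 -6; 0 0 1 -1; 0 0 0 1]
T3·…·T1 = [1 0 0 4; 0 1 0 -6; 0 2 1 -13; 0 0 0 1]
T4·…·T1 = [1 1 1/2 -5/2; 0 1 0 -6; 0 2 1 -13; 0 0 0 1]
T5·…·T1 = [1 1 1/2 -5/2; -1 0 -1/2 -7/2; 0 2 1 -13; 0 0 0 1]
T6·…·T1 = [-2 -2 -1 5; 3 0 3/2 21/2; 0 -6 -3 39; 0 0 0 1]
det M = -18; M⁻¹ = [-1/2 0 1/6 -4; -1/2 -1/3 0 6; 1 2/3 -1/3 1; 0 0 0 1]
M⁻¹ · (-7/6, 79/4, 57/2)ᵀ = (4/3, 0, 7/2)ᵀ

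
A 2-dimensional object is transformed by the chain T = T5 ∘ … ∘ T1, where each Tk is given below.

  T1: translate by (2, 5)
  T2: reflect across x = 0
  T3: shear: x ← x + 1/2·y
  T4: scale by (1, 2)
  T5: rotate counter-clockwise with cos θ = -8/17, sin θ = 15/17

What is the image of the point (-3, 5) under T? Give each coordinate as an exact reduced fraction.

T1 translate by (2, 5): (-3, 5) → (-1, 10)
T2 reflect across x = 0: (-1, 10) → (1, 10)
T3 shear: x ← x + 1/2·y: (1, 10) → (6, 10)
T4 scale by (1, 2): (6, 10) → (6, 20)
T5 rotate counter-clockwise with cos θ = -8/17, sin θ = 15/17: (6, 20) → (-348/17, -70/17)

T(p) = (-348/17, -70/17)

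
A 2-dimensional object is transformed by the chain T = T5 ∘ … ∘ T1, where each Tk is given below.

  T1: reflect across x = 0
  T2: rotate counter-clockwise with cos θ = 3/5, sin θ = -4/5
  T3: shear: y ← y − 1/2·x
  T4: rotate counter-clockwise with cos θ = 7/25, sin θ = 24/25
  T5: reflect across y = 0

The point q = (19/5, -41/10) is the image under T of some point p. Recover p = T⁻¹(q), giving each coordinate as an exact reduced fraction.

p = (-3, 4)

T1 = [-1 0 0; 0 1 0; 0 0 1]
T2·T1 = [-3/5 4/5 0; 4/5 3/5 0; 0 0 1]
T3·…·T1 = [-3/5 4/5 0; 11/10 1/5 0; 0 0 1]
T4·…·T1 = [-153/125 4/125 0; -67/250 103/125 0; 0 0 1]
T5·…·T1 = [-153/125 4/125 0; 67/250 -103/125 0; 0 0 1]
det M = 1; M⁻¹ = [-103/125 -4/125 0; -67/250 -153/125 0; 0 0 1]
M⁻¹ · (19/5, -41/10)ᵀ = (-3, 4)ᵀ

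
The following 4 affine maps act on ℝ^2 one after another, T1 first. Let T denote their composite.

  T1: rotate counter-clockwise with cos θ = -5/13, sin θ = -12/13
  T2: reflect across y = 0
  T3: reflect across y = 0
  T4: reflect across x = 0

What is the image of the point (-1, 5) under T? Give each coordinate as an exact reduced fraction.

T1 rotate counter-clockwise with cos θ = -5/13, sin θ = -12/13: (-1, 5) → (5, -1)
T2 reflect across y = 0: (5, -1) → (5, 1)
T3 reflect across y = 0: (5, 1) → (5, -1)
T4 reflect across x = 0: (5, -1) → (-5, -1)

T(p) = (-5, -1)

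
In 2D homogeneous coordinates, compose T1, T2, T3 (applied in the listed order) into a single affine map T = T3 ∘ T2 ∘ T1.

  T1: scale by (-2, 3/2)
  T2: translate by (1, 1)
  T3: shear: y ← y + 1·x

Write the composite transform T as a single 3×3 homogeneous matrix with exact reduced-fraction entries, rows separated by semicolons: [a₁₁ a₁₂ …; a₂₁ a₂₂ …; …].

T1 = [-2 0 0; 0 3/2 0; 0 0 1]
T2·T1 = [-2 0 1; 0 3/2 1; 0 0 1]
T3·…·T1 = [-2 0 1; -2 3/2 2; 0 0 1]

T = [-2 0 1; -2 3/2 2; 0 0 1]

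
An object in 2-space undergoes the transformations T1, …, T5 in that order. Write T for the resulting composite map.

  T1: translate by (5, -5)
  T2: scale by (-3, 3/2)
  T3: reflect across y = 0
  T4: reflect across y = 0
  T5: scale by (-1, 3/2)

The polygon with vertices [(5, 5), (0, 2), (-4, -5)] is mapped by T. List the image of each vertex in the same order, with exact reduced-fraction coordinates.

T1 translate by (5, -5): (5, 5) → (10, 0); (0, 2) → (5, -3); (-4, -5) → (1, -10)
T2 scale by (-3, 3/2): (10, 0) → (-30, 0); (5, -3) → (-15, -9/2); (1, -10) → (-3, -15)
T3 reflect across y = 0: (-30, 0) → (-30, 0); (-15, -9/2) → (-15, 9/2); (-3, -15) → (-3, 15)
T4 reflect across y = 0: (-30, 0) → (-30, 0); (-15, 9/2) → (-15, -9/2); (-3, 15) → (-3, -15)
T5 scale by (-1, 3/2): (-30, 0) → (30, 0); (-15, -9/2) → (15, -27/4); (-3, -15) → (3, -45/2)

image vertices: (30, 0), (15, -27/4), (3, -45/2)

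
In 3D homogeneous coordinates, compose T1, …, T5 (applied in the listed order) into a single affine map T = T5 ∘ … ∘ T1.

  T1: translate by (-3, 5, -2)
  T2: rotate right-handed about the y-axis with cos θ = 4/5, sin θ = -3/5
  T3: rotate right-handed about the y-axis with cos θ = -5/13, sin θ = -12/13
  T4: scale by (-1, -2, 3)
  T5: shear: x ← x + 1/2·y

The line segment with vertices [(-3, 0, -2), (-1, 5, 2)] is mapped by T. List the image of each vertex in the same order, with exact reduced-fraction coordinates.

image vertices: (-61/5, -10, 6/5), (-874/65, -20, -396/65)

T1 translate by (-3, 5, -2): (-3, 0, -2) → (-6, 5, -4); (-1, 5, 2) → (-4, 10, 0)
T2 rotate right-handed about the y-axis with cos θ = 4/5, sin θ = -3/5: (-6, 5, -4) → (-12/5, 5, -34/5); (-4, 10, 0) → (-16/5, 10, -12/5)
T3 rotate right-handed about the y-axis with cos θ = -5/13, sin θ = -12/13: (-12/5, 5, -34/5) → (36/5, 5, 2/5); (-16/5, 10, -12/5) → (224/65, 10, -132/65)
T4 scale by (-1, -2, 3): (36/5, 5, 2/5) → (-36/5, -10, 6/5); (224/65, 10, -132/65) → (-224/65, -20, -396/65)
T5 shear: x ← x + 1/2·y: (-36/5, -10, 6/5) → (-61/5, -10, 6/5); (-224/65, -20, -396/65) → (-874/65, -20, -396/65)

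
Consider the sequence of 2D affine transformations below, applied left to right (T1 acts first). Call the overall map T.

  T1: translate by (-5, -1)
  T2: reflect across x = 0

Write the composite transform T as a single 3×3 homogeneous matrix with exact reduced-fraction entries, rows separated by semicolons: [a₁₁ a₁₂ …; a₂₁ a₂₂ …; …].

T1 = [1 0 -5; 0 1 -1; 0 0 1]
T2·T1 = [-1 0 5; 0 1 -1; 0 0 1]

T = [-1 0 5; 0 1 -1; 0 0 1]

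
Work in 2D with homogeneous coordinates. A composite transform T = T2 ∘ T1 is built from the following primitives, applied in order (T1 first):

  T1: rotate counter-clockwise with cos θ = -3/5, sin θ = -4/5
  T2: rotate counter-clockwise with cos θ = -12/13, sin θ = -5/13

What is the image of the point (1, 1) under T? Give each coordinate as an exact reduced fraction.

T(p) = (-47/65, 79/65)

T1 rotate counter-clockwise with cos θ = -3/5, sin θ = -4/5: (1, 1) → (1/5, -7/5)
T2 rotate counter-clockwise with cos θ = -12/13, sin θ = -5/13: (1/5, -7/5) → (-47/65, 79/65)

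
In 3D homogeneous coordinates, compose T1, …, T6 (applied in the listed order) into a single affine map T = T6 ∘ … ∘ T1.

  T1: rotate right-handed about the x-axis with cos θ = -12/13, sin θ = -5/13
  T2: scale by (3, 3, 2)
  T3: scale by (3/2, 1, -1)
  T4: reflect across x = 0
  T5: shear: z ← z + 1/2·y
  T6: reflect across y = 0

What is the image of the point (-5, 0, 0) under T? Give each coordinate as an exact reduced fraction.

T(p) = (45/2, 0, 0)

T1 rotate right-handed about the x-axis with cos θ = -12/13, sin θ = -5/13: (-5, 0, 0) → (-5, 0, 0)
T2 scale by (3, 3, 2): (-5, 0, 0) → (-15, 0, 0)
T3 scale by (3/2, 1, -1): (-15, 0, 0) → (-45/2, 0, 0)
T4 reflect across x = 0: (-45/2, 0, 0) → (45/2, 0, 0)
T5 shear: z ← z + 1/2·y: (45/2, 0, 0) → (45/2, 0, 0)
T6 reflect across y = 0: (45/2, 0, 0) → (45/2, 0, 0)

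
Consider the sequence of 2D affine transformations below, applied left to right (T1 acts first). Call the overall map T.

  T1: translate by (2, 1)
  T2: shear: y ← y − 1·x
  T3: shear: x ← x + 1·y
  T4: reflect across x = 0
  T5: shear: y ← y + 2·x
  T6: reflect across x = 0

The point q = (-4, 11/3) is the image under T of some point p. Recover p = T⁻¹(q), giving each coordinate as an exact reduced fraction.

p = (-5/3, -5)

T1 = [1 0 2; 0 1 1; 0 0 1]
T2·T1 = [1 0 2; -1 1 -1; 0 0 1]
T3·…·T1 = [0 1 1; -1 1 -1; 0 0 1]
T4·…·T1 = [0 -1 -1; -1 1 -1; 0 0 1]
T5·…·T1 = [0 -1 -1; -1 -1 -3; 0 0 1]
T6·…·T1 = [0 1 1; -1 -1 -3; 0 0 1]
det M = 1; M⁻¹ = [-1 -1 -2; 1 0 -1; 0 0 1]
M⁻¹ · (-4, 11/3)ᵀ = (-5/3, -5)ᵀ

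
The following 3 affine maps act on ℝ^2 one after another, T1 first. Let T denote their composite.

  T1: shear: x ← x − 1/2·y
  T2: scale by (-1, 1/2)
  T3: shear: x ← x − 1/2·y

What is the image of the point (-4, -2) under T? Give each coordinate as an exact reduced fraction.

T1 shear: x ← x − 1/2·y: (-4, -2) → (-3, -2)
T2 scale by (-1, 1/2): (-3, -2) → (3, -1)
T3 shear: x ← x − 1/2·y: (3, -1) → (7/2, -1)

T(p) = (7/2, -1)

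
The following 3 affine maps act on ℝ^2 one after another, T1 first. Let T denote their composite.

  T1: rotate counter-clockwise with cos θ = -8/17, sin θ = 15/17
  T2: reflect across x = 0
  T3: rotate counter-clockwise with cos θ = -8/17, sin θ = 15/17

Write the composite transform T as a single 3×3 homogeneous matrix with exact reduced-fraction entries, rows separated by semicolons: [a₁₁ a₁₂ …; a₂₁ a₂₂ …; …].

T1 = [-8/17 -15/17 0; 15/17 -8/17 0; 0 0 1]
T2·T1 = [8/17 15/17 0; 15/17 -8/17 0; 0 0 1]
T3·…·T1 = [-1 0 0; 0 1 0; 0 0 1]

T = [-1 0 0; 0 1 0; 0 0 1]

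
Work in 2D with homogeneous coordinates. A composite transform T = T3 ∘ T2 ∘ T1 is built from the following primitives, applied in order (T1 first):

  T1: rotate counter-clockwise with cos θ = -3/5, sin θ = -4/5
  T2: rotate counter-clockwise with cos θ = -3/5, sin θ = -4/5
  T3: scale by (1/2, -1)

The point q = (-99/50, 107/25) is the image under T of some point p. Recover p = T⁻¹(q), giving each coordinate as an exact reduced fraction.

p = (-3, 5)

T1 = [-3/5 4/5 0; -4/5 -3/5 0; 0 0 1]
T2·T1 = [-7/25 -24/25 0; 24/25 -7/25 0; 0 0 1]
T3·…·T1 = [-7/50 -12/25 0; -24/25 7/25 0; 0 0 1]
det M = -1/2; M⁻¹ = [-14/25 -24/25 0; -48/25 7/25 0; 0 0 1]
M⁻¹ · (-99/50, 107/25)ᵀ = (-3, 5)ᵀ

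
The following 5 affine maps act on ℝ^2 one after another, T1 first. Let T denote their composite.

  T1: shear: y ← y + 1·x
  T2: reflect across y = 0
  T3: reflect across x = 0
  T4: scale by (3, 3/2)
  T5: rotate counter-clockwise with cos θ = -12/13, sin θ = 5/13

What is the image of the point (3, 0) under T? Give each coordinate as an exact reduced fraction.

T(p) = (261/26, 9/13)

T1 shear: y ← y + 1·x: (3, 0) → (3, 3)
T2 reflect across y = 0: (3, 3) → (3, -3)
T3 reflect across x = 0: (3, -3) → (-3, -3)
T4 scale by (3, 3/2): (-3, -3) → (-9, -9/2)
T5 rotate counter-clockwise with cos θ = -12/13, sin θ = 5/13: (-9, -9/2) → (261/26, 9/13)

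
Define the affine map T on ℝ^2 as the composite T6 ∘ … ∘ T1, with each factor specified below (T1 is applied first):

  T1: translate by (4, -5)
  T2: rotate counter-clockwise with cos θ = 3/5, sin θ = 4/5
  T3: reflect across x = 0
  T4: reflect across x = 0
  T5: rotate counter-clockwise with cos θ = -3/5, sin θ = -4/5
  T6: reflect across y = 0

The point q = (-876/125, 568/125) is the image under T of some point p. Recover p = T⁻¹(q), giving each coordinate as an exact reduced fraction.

T1 = [1 0 4; 0 1 -5; 0 0 1]
T2·T1 = [3/5 -4/5 32/5; 4/5 3/5 1/5; 0 0 1]
T3·…·T1 = [-3/5 4/5 -32/5; 4/5 3/5 1/5; 0 0 1]
T4·…·T1 = [3/5 -4/5 32/5; 4/5 3/5 1/5; 0 0 1]
T5·…·T1 = [7/25 24/25 -92/25; -24/25 7/25 -131/25; 0 0 1]
T6·…·T1 = [7/25 24/25 -92/25; 24/25 -7/25 131/25; 0 0 1]
det M = -1; M⁻¹ = [7/25 24/25 -4; 24/25 -7/25 5; 0 0 1]
M⁻¹ · (-876/125, 568/125)ᵀ = (-8/5, -3)ᵀ

p = (-8/5, -3)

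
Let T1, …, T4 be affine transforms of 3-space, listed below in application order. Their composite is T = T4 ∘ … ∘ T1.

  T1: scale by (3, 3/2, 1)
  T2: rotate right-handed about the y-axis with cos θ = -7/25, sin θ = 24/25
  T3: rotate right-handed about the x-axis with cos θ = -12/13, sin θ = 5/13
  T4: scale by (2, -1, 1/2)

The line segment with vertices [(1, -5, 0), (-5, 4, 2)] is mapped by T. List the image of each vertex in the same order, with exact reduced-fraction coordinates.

T1 scale by (3, 3/2, 1): (1, -5, 0) → (3, -15/2, 0); (-5, 4, 2) → (-15, 6, 2)
T2 rotate right-handed about the y-axis with cos θ = -7/25, sin θ = 24/25: (3, -15/2, 0) → (-21/25, -15/2, -72/25); (-15, 6, 2) → (153/25, 6, 346/25)
T3 rotate right-handed about the x-axis with cos θ = -12/13, sin θ = 5/13: (-21/25, -15/2, -72/25) → (-21/25, 522/65, -147/650); (153/25, 6, 346/25) → (153/25, -706/65, -3402/325)
T4 scale by (2, -1, 1/2): (-21/25, 522/65, -147/650) → (-42/25, -522/65, -147/1300); (153/25, -706/65, -3402/325) → (306/25, 706/65, -1701/325)

image vertices: (-42/25, -522/65, -147/1300), (306/25, 706/65, -1701/325)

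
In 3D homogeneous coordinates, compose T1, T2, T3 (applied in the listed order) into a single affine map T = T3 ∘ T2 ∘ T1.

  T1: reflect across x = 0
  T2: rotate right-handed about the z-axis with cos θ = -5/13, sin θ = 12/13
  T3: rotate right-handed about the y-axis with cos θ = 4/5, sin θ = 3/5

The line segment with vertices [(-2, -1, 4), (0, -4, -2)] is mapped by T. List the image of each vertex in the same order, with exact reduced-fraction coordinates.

image vertices: (164/65, 29/13, 202/65), (114/65, 20/13, -248/65)

T1 reflect across x = 0: (-2, -1, 4) → (2, -1, 4); (0, -4, -2) → (0, -4, -2)
T2 rotate right-handed about the z-axis with cos θ = -5/13, sin θ = 12/13: (2, -1, 4) → (2/13, 29/13, 4); (0, -4, -2) → (48/13, 20/13, -2)
T3 rotate right-handed about the y-axis with cos θ = 4/5, sin θ = 3/5: (2/13, 29/13, 4) → (164/65, 29/13, 202/65); (48/13, 20/13, -2) → (114/65, 20/13, -248/65)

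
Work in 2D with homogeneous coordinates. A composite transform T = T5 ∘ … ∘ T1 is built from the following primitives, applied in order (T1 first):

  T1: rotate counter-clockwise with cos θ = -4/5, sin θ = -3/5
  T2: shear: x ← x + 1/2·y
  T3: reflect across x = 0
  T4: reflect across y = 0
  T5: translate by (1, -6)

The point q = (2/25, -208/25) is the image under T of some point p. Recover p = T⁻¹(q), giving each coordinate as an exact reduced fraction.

p = (-6/5, -2)

T1 = [-4/5 3/5 0; -3/5 -4/5 0; 0 0 1]
T2·T1 = [-11/10 1/5 0; -3/5 -4/5 0; 0 0 1]
T3·…·T1 = [11/10 -1/5 0; -3/5 -4/5 0; 0 0 1]
T4·…·T1 = [11/10 -1/5 0; 3/5 4/5 0; 0 0 1]
T5·…·T1 = [11/10 -1/5 1; 3/5 4/5 -6; 0 0 1]
det M = 1; M⁻¹ = [4/5 1/5 2/5; -3/5 11/10 36/5; 0 0 1]
M⁻¹ · (2/25, -208/25)ᵀ = (-6/5, -2)ᵀ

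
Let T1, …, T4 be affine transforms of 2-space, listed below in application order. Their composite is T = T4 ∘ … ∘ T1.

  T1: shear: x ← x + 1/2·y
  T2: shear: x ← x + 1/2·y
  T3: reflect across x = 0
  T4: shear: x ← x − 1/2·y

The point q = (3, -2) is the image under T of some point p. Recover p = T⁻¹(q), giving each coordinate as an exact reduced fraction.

T1 = [1 1/2 0; 0 1 0; 0 0 1]
T2·T1 = [1 1 0; 0 1 0; 0 0 1]
T3·…·T1 = [-1 -1 0; 0 1 0; 0 0 1]
T4·…·T1 = [-1 -3/2 0; 0 1 0; 0 0 1]
det M = -1; M⁻¹ = [-1 -3/2 0; 0 1 0; 0 0 1]
M⁻¹ · (3, -2)ᵀ = (0, -2)ᵀ

p = (0, -2)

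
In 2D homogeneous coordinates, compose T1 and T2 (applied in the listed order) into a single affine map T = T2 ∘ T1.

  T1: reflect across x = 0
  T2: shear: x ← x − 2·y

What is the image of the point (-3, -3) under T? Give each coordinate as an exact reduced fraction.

T(p) = (9, -3)

T1 reflect across x = 0: (-3, -3) → (3, -3)
T2 shear: x ← x − 2·y: (3, -3) → (9, -3)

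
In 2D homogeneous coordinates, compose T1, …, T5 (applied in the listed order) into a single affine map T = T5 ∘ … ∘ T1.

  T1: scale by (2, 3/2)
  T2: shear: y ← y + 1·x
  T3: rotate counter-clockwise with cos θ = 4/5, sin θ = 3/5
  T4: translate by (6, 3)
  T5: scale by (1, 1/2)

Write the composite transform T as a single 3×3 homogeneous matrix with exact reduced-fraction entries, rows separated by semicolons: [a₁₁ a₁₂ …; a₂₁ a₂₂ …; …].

T1 = [2 0 0; 0 3/2 0; 0 0 1]
T2·T1 = [2 0 0; 2 3/2 0; 0 0 1]
T3·…·T1 = [2/5 -9/10 0; 14/5 6/5 0; 0 0 1]
T4·…·T1 = [2/5 -9/10 6; 14/5 6/5 3; 0 0 1]
T5·…·T1 = [2/5 -9/10 6; 7/5 3/5 3/2; 0 0 1]

T = [2/5 -9/10 6; 7/5 3/5 3/2; 0 0 1]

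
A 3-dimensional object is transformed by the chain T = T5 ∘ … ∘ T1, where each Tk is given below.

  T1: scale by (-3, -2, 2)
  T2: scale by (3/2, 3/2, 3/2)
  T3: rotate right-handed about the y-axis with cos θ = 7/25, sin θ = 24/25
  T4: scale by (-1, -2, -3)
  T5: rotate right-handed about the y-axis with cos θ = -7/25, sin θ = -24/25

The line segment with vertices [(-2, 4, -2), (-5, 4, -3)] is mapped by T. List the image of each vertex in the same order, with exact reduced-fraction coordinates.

T1 scale by (-3, -2, 2): (-2, 4, -2) → (6, -8, -4); (-5, 4, -3) → (15, -8, -6)
T2 scale by (3/2, 3/2, 3/2): (6, -8, -4) → (9, -12, -6); (15, -8, -6) → (45/2, -12, -9)
T3 rotate right-handed about the y-axis with cos θ = 7/25, sin θ = 24/25: (9, -12, -6) → (-81/25, -12, -258/25); (45/2, -12, -9) → (-117/50, -12, -603/25)
T4 scale by (-1, -2, -3): (-81/25, -12, -258/25) → (81/25, 24, 774/25); (-117/50, -12, -603/25) → (117/50, 24, 1809/25)
T5 rotate right-handed about the y-axis with cos θ = -7/25, sin θ = -24/25: (81/25, 24, 774/25) → (-19143/625, 24, -3474/625); (117/50, 24, 1809/25) → (-87651/1250, 24, -11259/625)

image vertices: (-19143/625, 24, -3474/625), (-87651/1250, 24, -11259/625)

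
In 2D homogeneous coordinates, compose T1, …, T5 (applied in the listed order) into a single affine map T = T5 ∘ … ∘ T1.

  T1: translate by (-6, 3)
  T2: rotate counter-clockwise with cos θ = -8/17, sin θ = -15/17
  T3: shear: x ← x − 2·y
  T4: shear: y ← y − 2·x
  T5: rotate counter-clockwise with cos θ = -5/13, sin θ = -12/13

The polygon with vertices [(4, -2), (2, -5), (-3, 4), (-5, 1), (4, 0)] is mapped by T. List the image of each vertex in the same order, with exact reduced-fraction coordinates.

T1 translate by (-6, 3): (4, -2) → (-2, 1); (2, -5) → (-4, -2); (-3, 4) → (-9, 7); (-5, 1) → (-11, 4); (4, 0) → (-2, 3)
T2 rotate counter-clockwise with cos θ = -8/17, sin θ = -15/17: (-2, 1) → (31/17, 22/17); (-4, -2) → (2/17, 76/17); (-9, 7) → (177/17, 79/17); (-11, 4) → (148/17, 133/17); (-2, 3) → (61/17, 6/17)
T3 shear: x ← x − 2·y: (31/17, 22/17) → (-13/17, 22/17); (2/17, 76/17) → (-150/17, 76/17); (177/17, 79/17) → (19/17, 79/17); (148/17, 133/17) → (-118/17, 133/17); (61/17, 6/17) → (49/17, 6/17)
T4 shear: y ← y − 2·x: (-13/17, 22/17) → (-13/17, 48/17); (-150/17, 76/17) → (-150/17, 376/17); (19/17, 79/17) → (19/17, 41/17); (-118/17, 133/17) → (-118/17, 369/17); (49/17, 6/17) → (49/17, -92/17)
T5 rotate counter-clockwise with cos θ = -5/13, sin θ = -12/13: (-13/17, 48/17) → (641/221, -84/221); (-150/17, 376/17) → (5262/221, -80/221); (19/17, 41/17) → (397/221, -433/221); (-118/17, 369/17) → (386/17, -33/17); (49/17, -92/17) → (-1349/221, -128/221)

image vertices: (641/221, -84/221), (5262/221, -80/221), (397/221, -433/221), (386/17, -33/17), (-1349/221, -128/221)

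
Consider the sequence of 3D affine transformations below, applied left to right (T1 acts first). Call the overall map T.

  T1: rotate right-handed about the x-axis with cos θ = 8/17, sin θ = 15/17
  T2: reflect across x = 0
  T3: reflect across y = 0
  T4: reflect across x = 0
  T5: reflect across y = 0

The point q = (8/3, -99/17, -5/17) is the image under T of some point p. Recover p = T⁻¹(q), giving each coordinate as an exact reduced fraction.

p = (8/3, -3, 5)

T1 = [1 0 0 0; 0 8/17 -15/17 0; 0 15/17 8/17 0; 0 0 0 1]
T2·T1 = [-1 0 0 0; 0 8/17 -15/17 0; 0 15/17 8/17 0; 0 0 0 1]
T3·…·T1 = [-1 0 0 0; 0 -8/17 15/17 0; 0 15/17 8/17 0; 0 0 0 1]
T4·…·T1 = [1 0 0 0; 0 -8/17 15/17 0; 0 15/17 8/17 0; 0 0 0 1]
T5·…·T1 = [1 0 0 0; 0 8/17 -15/17 0; 0 15/17 8/17 0; 0 0 0 1]
det M = 1; M⁻¹ = [1 0 0 0; 0 8/17 15/17 0; 0 -15/17 8/17 0; 0 0 0 1]
M⁻¹ · (8/3, -99/17, -5/17)ᵀ = (8/3, -3, 5)ᵀ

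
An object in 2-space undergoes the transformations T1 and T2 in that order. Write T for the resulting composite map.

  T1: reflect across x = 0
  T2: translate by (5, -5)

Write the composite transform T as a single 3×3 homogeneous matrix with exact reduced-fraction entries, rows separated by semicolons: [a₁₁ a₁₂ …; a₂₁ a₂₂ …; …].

T = [-1 0 5; 0 1 -5; 0 0 1]

T1 = [-1 0 0; 0 1 0; 0 0 1]
T2·T1 = [-1 0 5; 0 1 -5; 0 0 1]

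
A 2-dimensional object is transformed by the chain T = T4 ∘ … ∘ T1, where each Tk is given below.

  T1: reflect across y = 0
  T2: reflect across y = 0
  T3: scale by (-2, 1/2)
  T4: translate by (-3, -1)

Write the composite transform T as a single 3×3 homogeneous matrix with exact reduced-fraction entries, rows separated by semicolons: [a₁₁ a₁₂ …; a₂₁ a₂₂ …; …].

T = [-2 0 -3; 0 1/2 -1; 0 0 1]

T1 = [1 0 0; 0 -1 0; 0 0 1]
T2·T1 = [1 0 0; 0 1 0; 0 0 1]
T3·…·T1 = [-2 0 0; 0 1/2 0; 0 0 1]
T4·…·T1 = [-2 0 -3; 0 1/2 -1; 0 0 1]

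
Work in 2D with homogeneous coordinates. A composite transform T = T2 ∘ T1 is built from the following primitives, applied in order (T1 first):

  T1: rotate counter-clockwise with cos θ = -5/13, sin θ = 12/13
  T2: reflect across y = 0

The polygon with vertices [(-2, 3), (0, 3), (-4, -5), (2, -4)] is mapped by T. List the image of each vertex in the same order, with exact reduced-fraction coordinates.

image vertices: (-2, 3), (-36/13, 15/13), (80/13, 23/13), (38/13, -44/13)

T1 rotate counter-clockwise with cos θ = -5/13, sin θ = 12/13: (-2, 3) → (-2, -3); (0, 3) → (-36/13, -15/13); (-4, -5) → (80/13, -23/13); (2, -4) → (38/13, 44/13)
T2 reflect across y = 0: (-2, -3) → (-2, 3); (-36/13, -15/13) → (-36/13, 15/13); (80/13, -23/13) → (80/13, 23/13); (38/13, 44/13) → (38/13, -44/13)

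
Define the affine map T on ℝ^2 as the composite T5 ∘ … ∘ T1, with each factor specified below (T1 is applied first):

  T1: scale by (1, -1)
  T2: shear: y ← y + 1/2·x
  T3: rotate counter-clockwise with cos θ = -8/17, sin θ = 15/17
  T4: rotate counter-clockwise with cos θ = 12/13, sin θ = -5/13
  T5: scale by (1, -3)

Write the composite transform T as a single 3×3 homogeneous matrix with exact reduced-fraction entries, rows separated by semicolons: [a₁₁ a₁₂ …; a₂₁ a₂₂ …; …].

T = [-131/221 220/221 0; -1257/442 -63/221 0; 0 0 1]

T1 = [1 0 0; 0 -1 0; 0 0 1]
T2·T1 = [1 0 0; 1/2 -1 0; 0 0 1]
T3·…·T1 = [-31/34 15/17 0; 11/17 8/17 0; 0 0 1]
T4·…·T1 = [-131/221 220/221 0; 419/442 21/221 0; 0 0 1]
T5·…·T1 = [-131/221 220/221 0; -1257/442 -63/221 0; 0 0 1]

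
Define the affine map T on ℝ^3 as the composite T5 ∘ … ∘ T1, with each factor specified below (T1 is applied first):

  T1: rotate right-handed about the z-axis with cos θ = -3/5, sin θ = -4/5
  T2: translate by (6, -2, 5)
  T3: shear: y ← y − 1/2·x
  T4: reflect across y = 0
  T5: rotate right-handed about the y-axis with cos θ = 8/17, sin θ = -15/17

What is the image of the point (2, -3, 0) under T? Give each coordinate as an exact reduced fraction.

T1 rotate right-handed about the z-axis with cos θ = -3/5, sin θ = -4/5: (2, -3, 0) → (-18/5, 1/5, 0)
T2 translate by (6, -2, 5): (-18/5, 1/5, 0) → (12/5, -9/5, 5)
T3 shear: y ← y − 1/2·x: (12/5, -9/5, 5) → (12/5, -3, 5)
T4 reflect across y = 0: (12/5, -3, 5) → (12/5, 3, 5)
T5 rotate right-handed about the y-axis with cos θ = 8/17, sin θ = -15/17: (12/5, 3, 5) → (-279/85, 3, 76/17)

T(p) = (-279/85, 3, 76/17)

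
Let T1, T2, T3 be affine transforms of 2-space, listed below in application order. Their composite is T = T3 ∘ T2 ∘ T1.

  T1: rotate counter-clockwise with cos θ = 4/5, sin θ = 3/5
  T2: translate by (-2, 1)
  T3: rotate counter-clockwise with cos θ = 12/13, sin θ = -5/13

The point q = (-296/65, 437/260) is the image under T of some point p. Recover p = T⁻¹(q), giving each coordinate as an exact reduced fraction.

p = (-3, 3/4)

T1 = [4/5 -3/5 0; 3/5 4/5 0; 0 0 1]
T2·T1 = [4/5 -3/5 -2; 3/5 4/5 1; 0 0 1]
T3·…·T1 = [63/65 -16/65 -19/13; 16/65 63/65 22/13; 0 0 1]
det M = 1; M⁻¹ = [63/65 16/65 1; -16/65 63/65 -2; 0 0 1]
M⁻¹ · (-296/65, 437/260)ᵀ = (-3, 3/4)ᵀ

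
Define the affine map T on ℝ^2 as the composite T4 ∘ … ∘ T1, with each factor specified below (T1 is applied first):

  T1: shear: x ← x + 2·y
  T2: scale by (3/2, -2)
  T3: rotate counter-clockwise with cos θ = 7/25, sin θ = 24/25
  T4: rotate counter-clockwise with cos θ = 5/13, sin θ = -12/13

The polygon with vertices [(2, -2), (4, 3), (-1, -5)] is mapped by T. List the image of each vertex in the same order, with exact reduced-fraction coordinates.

image vertices: (-1113/325, 1184/325), (5061/325, -1398/325), (-11379/650, 2636/325)

T1 shear: x ← x + 2·y: (2, -2) → (-2, -2); (4, 3) → (10, 3); (-1, -5) → (-11, -5)
T2 scale by (3/2, -2): (-2, -2) → (-3, 4); (10, 3) → (15, -6); (-11, -5) → (-33/2, 10)
T3 rotate counter-clockwise with cos θ = 7/25, sin θ = 24/25: (-3, 4) → (-117/25, -44/25); (15, -6) → (249/25, 318/25); (-33/2, 10) → (-711/50, -326/25)
T4 rotate counter-clockwise with cos θ = 5/13, sin θ = -12/13: (-117/25, -44/25) → (-1113/325, 1184/325); (249/25, 318/25) → (5061/325, -1398/325); (-711/50, -326/25) → (-11379/650, 2636/325)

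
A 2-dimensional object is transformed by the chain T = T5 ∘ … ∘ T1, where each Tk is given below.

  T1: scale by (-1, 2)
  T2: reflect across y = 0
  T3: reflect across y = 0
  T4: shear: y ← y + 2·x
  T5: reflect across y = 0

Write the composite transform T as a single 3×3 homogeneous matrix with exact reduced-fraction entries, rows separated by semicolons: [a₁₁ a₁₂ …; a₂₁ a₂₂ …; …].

T1 = [-1 0 0; 0 2 0; 0 0 1]
T2·T1 = [-1 0 0; 0 -2 0; 0 0 1]
T3·…·T1 = [-1 0 0; 0 2 0; 0 0 1]
T4·…·T1 = [-1 0 0; -2 2 0; 0 0 1]
T5·…·T1 = [-1 0 0; 2 -2 0; 0 0 1]

T = [-1 0 0; 2 -2 0; 0 0 1]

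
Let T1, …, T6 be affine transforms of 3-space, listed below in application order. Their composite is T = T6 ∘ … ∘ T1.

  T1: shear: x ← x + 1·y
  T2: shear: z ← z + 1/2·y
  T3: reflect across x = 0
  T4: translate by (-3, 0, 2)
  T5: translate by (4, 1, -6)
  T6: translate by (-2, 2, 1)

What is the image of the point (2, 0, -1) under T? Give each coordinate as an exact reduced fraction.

T(p) = (-3, 3, -4)

T1 shear: x ← x + 1·y: (2, 0, -1) → (2, 0, -1)
T2 shear: z ← z + 1/2·y: (2, 0, -1) → (2, 0, -1)
T3 reflect across x = 0: (2, 0, -1) → (-2, 0, -1)
T4 translate by (-3, 0, 2): (-2, 0, -1) → (-5, 0, 1)
T5 translate by (4, 1, -6): (-5, 0, 1) → (-1, 1, -5)
T6 translate by (-2, 2, 1): (-1, 1, -5) → (-3, 3, -4)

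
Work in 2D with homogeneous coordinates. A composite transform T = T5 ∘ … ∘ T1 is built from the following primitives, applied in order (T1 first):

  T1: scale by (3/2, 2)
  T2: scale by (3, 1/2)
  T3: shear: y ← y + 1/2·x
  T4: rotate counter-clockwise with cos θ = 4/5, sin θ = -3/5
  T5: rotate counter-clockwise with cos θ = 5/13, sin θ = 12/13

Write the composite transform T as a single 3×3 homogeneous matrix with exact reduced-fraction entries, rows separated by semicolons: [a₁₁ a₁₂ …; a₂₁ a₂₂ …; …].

T1 = [3/2 0 0; 0 2 0; 0 0 1]
T2·T1 = [9/2 0 0; 0 1 0; 0 0 1]
T3·…·T1 = [9/2 0 0; 9/4 1 0; 0 0 1]
T4·…·T1 = [99/20 3/5 0; -9/10 4/5 0; 0 0 1]
T5·…·T1 = [711/260 -33/65 0; 549/130 56/65 0; 0 0 1]

T = [711/260 -33/65 0; 549/130 56/65 0; 0 0 1]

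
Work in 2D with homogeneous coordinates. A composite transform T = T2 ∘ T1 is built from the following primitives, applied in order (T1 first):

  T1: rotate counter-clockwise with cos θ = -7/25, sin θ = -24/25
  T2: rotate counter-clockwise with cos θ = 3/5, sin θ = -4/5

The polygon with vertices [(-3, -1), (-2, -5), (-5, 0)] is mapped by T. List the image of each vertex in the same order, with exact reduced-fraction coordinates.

T1 rotate counter-clockwise with cos θ = -7/25, sin θ = -24/25: (-3, -1) → (-3/25, 79/25); (-2, -5) → (-106/25, 83/25); (-5, 0) → (7/5, 24/5)
T2 rotate counter-clockwise with cos θ = 3/5, sin θ = -4/5: (-3/25, 79/25) → (307/125, 249/125); (-106/25, 83/25) → (14/125, 673/125); (7/5, 24/5) → (117/25, 44/25)

image vertices: (307/125, 249/125), (14/125, 673/125), (117/25, 44/25)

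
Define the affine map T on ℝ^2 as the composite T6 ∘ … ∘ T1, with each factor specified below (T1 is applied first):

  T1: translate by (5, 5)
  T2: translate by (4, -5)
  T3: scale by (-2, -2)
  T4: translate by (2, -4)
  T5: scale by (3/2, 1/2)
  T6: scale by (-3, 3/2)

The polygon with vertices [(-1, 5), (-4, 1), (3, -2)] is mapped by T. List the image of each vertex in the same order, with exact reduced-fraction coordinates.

T1 translate by (5, 5): (-1, 5) → (4, 10); (-4, 1) → (1, 6); (3, -2) → (8, 3)
T2 translate by (4, -5): (4, 10) → (8, 5); (1, 6) → (5, 1); (8, 3) → (12, -2)
T3 scale by (-2, -2): (8, 5) → (-16, -10); (5, 1) → (-10, -2); (12, -2) → (-24, 4)
T4 translate by (2, -4): (-16, -10) → (-14, -14); (-10, -2) → (-8, -6); (-24, 4) → (-22, 0)
T5 scale by (3/2, 1/2): (-14, -14) → (-21, -7); (-8, -6) → (-12, -3); (-22, 0) → (-33, 0)
T6 scale by (-3, 3/2): (-21, -7) → (63, -21/2); (-12, -3) → (36, -9/2); (-33, 0) → (99, 0)

image vertices: (63, -21/2), (36, -9/2), (99, 0)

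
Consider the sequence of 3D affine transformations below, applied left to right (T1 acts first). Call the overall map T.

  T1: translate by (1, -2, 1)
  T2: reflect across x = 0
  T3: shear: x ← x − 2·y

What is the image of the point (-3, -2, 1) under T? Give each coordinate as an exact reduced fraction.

T1 translate by (1, -2, 1): (-3, -2, 1) → (-2, -4, 2)
T2 reflect across x = 0: (-2, -4, 2) → (2, -4, 2)
T3 shear: x ← x − 2·y: (2, -4, 2) → (10, -4, 2)

T(p) = (10, -4, 2)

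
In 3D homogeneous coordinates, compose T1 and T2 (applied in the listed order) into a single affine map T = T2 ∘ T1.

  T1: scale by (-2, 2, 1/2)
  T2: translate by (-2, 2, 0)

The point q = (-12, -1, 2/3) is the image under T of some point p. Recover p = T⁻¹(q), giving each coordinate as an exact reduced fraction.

T1 = [-2 0 0 0; 0 2 0 0; 0 0 1/2 0; 0 0 0 1]
T2·T1 = [-2 0 0 -2; 0 2 0 2; 0 0 1/2 0; 0 0 0 1]
det M = -2; M⁻¹ = [-1/2 0 0 -1; 0 1/2 0 -1; 0 0 2 0; 0 0 0 1]
M⁻¹ · (-12, -1, 2/3)ᵀ = (5, -3/2, 4/3)ᵀ

p = (5, -3/2, 4/3)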